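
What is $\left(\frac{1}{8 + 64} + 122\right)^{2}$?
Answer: $\frac{77176225}{5184} \approx 14887.0$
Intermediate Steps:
$\left(\frac{1}{8 + 64} + 122\right)^{2} = \left(\frac{1}{72} + 122\right)^{2} = \left(\frac{8785}{72}\right)^{2} = \frac{77176225}{5184}$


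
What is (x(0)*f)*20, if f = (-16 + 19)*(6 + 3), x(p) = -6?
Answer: -3240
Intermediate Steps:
f = 27 (f = 3*9 = 27)
(x(0)*f)*20 = -6*27*20 = -162*20 = -3240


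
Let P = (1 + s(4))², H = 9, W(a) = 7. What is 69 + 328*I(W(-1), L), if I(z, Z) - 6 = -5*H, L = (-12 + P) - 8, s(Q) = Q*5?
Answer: -12723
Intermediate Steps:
s(Q) = 5*Q
P = 441 (P = (1 + 5*4)² = (1 + 20)² = 21² = 441)
L = 421 (L = (-12 + 441) - 8 = 429 - 8 = 421)
I(z, Z) = -39 (I(z, Z) = 6 - 5*9 = 6 - 45 = -39)
69 + 328*I(W(-1), L) = 69 + 328*(-39) = 69 - 12792 = -12723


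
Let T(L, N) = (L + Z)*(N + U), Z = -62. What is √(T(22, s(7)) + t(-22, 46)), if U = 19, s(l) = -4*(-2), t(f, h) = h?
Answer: I*√1034 ≈ 32.156*I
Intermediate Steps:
s(l) = 8
T(L, N) = (-62 + L)*(19 + N) (T(L, N) = (L - 62)*(N + 19) = (-62 + L)*(19 + N))
√(T(22, s(7)) + t(-22, 46)) = √((-1178 - 62*8 + 19*22 + 22*8) + 46) = √((-1178 - 496 + 418 + 176) + 46) = √(-1080 + 46) = √(-1034) = I*√1034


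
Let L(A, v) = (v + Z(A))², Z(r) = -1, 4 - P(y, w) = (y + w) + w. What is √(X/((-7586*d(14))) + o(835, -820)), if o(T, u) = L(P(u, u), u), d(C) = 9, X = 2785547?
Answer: √349082607965582/22758 ≈ 820.98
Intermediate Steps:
P(y, w) = 4 - y - 2*w (P(y, w) = 4 - ((y + w) + w) = 4 - ((w + y) + w) = 4 - (y + 2*w) = 4 + (-y - 2*w) = 4 - y - 2*w)
L(A, v) = (-1 + v)² (L(A, v) = (v - 1)² = (-1 + v)²)
o(T, u) = (-1 + u)²
√(X/((-7586*d(14))) + o(835, -820)) = √(2785547/((-7586*9)) + (-1 - 820)²) = √(2785547/(-68274) + (-821)²) = √(2785547*(-1/68274) + 674041) = √(-2785547/68274 + 674041) = √(46016689687/68274) = √349082607965582/22758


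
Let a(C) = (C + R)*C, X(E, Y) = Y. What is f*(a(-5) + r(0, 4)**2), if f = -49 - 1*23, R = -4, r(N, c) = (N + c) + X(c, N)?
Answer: -4392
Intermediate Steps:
r(N, c) = c + 2*N (r(N, c) = (N + c) + N = c + 2*N)
a(C) = C*(-4 + C) (a(C) = (C - 4)*C = (-4 + C)*C = C*(-4 + C))
f = -72 (f = -49 - 23 = -72)
f*(a(-5) + r(0, 4)**2) = -72*(-5*(-4 - 5) + (4 + 2*0)**2) = -72*(-5*(-9) + (4 + 0)**2) = -72*(45 + 4**2) = -72*(45 + 16) = -72*61 = -4392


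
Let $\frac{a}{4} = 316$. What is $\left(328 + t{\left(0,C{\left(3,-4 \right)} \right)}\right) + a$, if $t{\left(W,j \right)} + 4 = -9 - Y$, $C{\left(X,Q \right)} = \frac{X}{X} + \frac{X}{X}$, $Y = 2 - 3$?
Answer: $1580$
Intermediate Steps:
$a = 1264$ ($a = 4 \cdot 316 = 1264$)
$Y = -1$
$C{\left(X,Q \right)} = 2$ ($C{\left(X,Q \right)} = 1 + 1 = 2$)
$t{\left(W,j \right)} = -12$ ($t{\left(W,j \right)} = -4 - 8 = -12$)
$\left(328 + t{\left(0,C{\left(3,-4 \right)} \right)}\right) + a = \left(328 - 12\right) + 1264 = 316 + 1264 = 1580$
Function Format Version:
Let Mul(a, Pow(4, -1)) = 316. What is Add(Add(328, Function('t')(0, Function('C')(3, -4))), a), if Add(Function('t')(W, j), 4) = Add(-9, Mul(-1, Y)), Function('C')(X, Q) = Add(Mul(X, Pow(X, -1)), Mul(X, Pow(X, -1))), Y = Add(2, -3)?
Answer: 1580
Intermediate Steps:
a = 1264 (a = Mul(4, 316) = 1264)
Y = -1
Function('C')(X, Q) = 2 (Function('C')(X, Q) = Add(1, 1) = 2)
Function('t')(W, j) = -12 (Function('t')(W, j) = Add(-4, Add(-9, Mul(-1, -1))) = Add(-4, Add(-9, 1)) = Add(-4, -8) = -12)
Add(Add(328, Function('t')(0, Function('C')(3, -4))), a) = Add(Add(328, -12), 1264) = Add(316, 1264) = 1580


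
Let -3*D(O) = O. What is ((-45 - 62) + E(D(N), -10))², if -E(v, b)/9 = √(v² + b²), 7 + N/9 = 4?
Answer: 26110 + 1926*√181 ≈ 52022.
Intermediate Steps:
N = -27 (N = -63 + 9*4 = -63 + 36 = -27)
D(O) = -O/3
E(v, b) = -9*√(b² + v²) (E(v, b) = -9*√(v² + b²) = -9*√(b² + v²))
((-45 - 62) + E(D(N), -10))² = ((-45 - 62) - 9*√((-10)² + (-⅓*(-27))²))² = (-107 - 9*√(100 + 9²))² = (-107 - 9*√(100 + 81))² = (-107 - 9*√181)²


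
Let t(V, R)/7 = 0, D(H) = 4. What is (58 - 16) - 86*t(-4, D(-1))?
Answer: 42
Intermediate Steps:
t(V, R) = 0 (t(V, R) = 7*0 = 0)
(58 - 16) - 86*t(-4, D(-1)) = (58 - 16) - 86*0 = 42 + 0 = 42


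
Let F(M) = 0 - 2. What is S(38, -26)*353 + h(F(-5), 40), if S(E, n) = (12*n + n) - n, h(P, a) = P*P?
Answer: -110132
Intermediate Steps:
F(M) = -2
h(P, a) = P²
S(E, n) = 12*n (S(E, n) = 13*n - n = 12*n)
S(38, -26)*353 + h(F(-5), 40) = (12*(-26))*353 + (-2)² = -312*353 + 4 = -110136 + 4 = -110132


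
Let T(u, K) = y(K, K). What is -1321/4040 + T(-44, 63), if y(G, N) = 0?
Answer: -1321/4040 ≈ -0.32698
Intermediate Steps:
T(u, K) = 0
-1321/4040 + T(-44, 63) = -1321/4040 + 0 = -1321/4040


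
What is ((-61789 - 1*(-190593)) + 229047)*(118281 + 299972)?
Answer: 149672254303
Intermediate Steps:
((-61789 - 1*(-190593)) + 229047)*(118281 + 299972) = ((-61789 + 190593) + 229047)*418253 = (128804 + 229047)*418253 = 357851*418253 = 149672254303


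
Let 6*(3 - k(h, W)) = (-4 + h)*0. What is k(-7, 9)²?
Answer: 9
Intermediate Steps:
k(h, W) = 3 (k(h, W) = 3 - (-4 + h)*0/6 = 3 - ⅙*0 = 3 + 0 = 3)
k(-7, 9)² = 3² = 9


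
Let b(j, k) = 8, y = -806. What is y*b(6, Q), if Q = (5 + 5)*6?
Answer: -6448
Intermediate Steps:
Q = 60 (Q = 10*6 = 60)
y*b(6, Q) = -806*8 = -6448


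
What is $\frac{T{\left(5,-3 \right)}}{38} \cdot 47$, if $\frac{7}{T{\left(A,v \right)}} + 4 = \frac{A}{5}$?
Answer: $- \frac{329}{114} \approx -2.886$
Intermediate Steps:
$T{\left(A,v \right)} = \frac{7}{-4 + \frac{A}{5}}$
$\frac{T{\left(5,-3 \right)}}{38} \cdot 47 = \frac{35 \frac{1}{-20 + 5}}{38} \cdot 47 = \frac{35}{-15} \cdot \frac{1}{38} \cdot 47 = 35 \left(- \frac{1}{15}\right) \frac{1}{38} \cdot 47 = \left(- \frac{7}{3}\right) \frac{1}{38} \cdot 47 = \left(- \frac{7}{114}\right) 47 = - \frac{329}{114}$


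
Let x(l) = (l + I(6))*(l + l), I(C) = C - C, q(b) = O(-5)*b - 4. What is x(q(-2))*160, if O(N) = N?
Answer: 11520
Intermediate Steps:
q(b) = -4 - 5*b (q(b) = -5*b - 4 = -4 - 5*b)
I(C) = 0
x(l) = 2*l² (x(l) = (l + 0)*(l + l) = l*(2*l) = 2*l²)
x(q(-2))*160 = (2*(-4 - 5*(-2))²)*160 = (2*(-4 + 10)²)*160 = (2*6²)*160 = (2*36)*160 = 72*160 = 11520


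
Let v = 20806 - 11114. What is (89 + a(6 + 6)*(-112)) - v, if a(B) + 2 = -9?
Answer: -8371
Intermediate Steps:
a(B) = -11 (a(B) = -2 - 9 = -11)
v = 9692
(89 + a(6 + 6)*(-112)) - v = (89 - 11*(-112)) - 1*9692 = (89 + 1232) - 9692 = 1321 - 9692 = -8371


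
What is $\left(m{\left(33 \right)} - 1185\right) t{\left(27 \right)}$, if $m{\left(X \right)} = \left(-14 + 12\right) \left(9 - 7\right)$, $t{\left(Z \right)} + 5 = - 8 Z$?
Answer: $262769$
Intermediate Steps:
$t{\left(Z \right)} = -5 - 8 Z$
$m{\left(X \right)} = -4$ ($m{\left(X \right)} = \left(-2\right) 2 = -4$)
$\left(m{\left(33 \right)} - 1185\right) t{\left(27 \right)} = \left(-4 - 1185\right) \left(-5 - 216\right) = - 1189 \left(-5 - 216\right) = \left(-1189\right) \left(-221\right) = 262769$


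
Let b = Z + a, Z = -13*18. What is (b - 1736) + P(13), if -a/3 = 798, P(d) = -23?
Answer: -4387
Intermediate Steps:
a = -2394 (a = -3*798 = -2394)
Z = -234
b = -2628 (b = -234 - 2394 = -2628)
(b - 1736) + P(13) = (-2628 - 1736) - 23 = -4364 - 23 = -4387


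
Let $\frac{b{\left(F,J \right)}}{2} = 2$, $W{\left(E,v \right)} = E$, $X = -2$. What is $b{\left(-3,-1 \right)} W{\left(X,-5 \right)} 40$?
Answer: $-320$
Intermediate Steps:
$b{\left(F,J \right)} = 4$ ($b{\left(F,J \right)} = 2 \cdot 2 = 4$)
$b{\left(-3,-1 \right)} W{\left(X,-5 \right)} 40 = 4 \left(-2\right) 40 = \left(-8\right) 40 = -320$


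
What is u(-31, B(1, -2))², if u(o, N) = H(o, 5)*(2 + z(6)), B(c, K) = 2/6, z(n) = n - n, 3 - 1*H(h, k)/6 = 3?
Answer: 0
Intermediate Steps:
H(h, k) = 0 (H(h, k) = 18 - 6*3 = 18 - 18 = 0)
z(n) = 0
B(c, K) = ⅓ (B(c, K) = 2*(⅙) = ⅓)
u(o, N) = 0 (u(o, N) = 0*(2 + 0) = 0*2 = 0)
u(-31, B(1, -2))² = 0² = 0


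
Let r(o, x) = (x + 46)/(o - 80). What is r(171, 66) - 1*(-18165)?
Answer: 236161/13 ≈ 18166.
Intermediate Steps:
r(o, x) = (46 + x)/(-80 + o)
r(171, 66) - 1*(-18165) = (46 + 66)/(-80 + 171) - 1*(-18165) = 112/91 + 18165 = (1/91)*112 + 18165 = 16/13 + 18165 = 236161/13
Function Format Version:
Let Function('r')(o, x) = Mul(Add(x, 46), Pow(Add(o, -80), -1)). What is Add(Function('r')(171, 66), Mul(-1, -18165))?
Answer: Rational(236161, 13) ≈ 18166.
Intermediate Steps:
Function('r')(o, x) = Mul(Pow(Add(-80, o), -1), Add(46, x)) (Function('r')(o, x) = Mul(Add(46, x), Pow(Add(-80, o), -1)) = Mul(Pow(Add(-80, o), -1), Add(46, x)))
Add(Function('r')(171, 66), Mul(-1, -18165)) = Add(Mul(Pow(Add(-80, 171), -1), Add(46, 66)), Mul(-1, -18165)) = Add(Mul(Pow(91, -1), 112), 18165) = Add(Mul(Rational(1, 91), 112), 18165) = Add(Rational(16, 13), 18165) = Rational(236161, 13)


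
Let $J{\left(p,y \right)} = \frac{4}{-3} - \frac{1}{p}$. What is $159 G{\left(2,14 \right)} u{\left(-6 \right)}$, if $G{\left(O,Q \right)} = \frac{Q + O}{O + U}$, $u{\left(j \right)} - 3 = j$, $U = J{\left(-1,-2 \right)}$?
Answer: $- \frac{22896}{5} \approx -4579.2$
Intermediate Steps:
$J{\left(p,y \right)} = - \frac{4}{3} - \frac{1}{p}$ ($J{\left(p,y \right)} = 4 \left(- \frac{1}{3}\right) - \frac{1}{p} = - \frac{4}{3} - \frac{1}{p}$)
$U = - \frac{1}{3}$ ($U = - \frac{4}{3} - \frac{1}{-1} = - \frac{4}{3} - -1 = - \frac{4}{3} + 1 = - \frac{1}{3} \approx -0.33333$)
$u{\left(j \right)} = 3 + j$
$G{\left(O,Q \right)} = \frac{O + Q}{- \frac{1}{3} + O}$ ($G{\left(O,Q \right)} = \frac{Q + O}{O - \frac{1}{3}} = \frac{O + Q}{- \frac{1}{3} + O}$)
$159 G{\left(2,14 \right)} u{\left(-6 \right)} = 159 \frac{3 \left(2 + 14\right)}{-1 + 3 \cdot 2} \left(3 - 6\right) = 159 \cdot 3 \frac{1}{-1 + 6} \cdot 16 \left(-3\right) = 159 \cdot 3 \cdot \frac{1}{5} \cdot 16 \left(-3\right) = 159 \cdot \frac{48}{5} \left(-3\right) = \frac{7632}{5} \left(-3\right) = - \frac{22896}{5}$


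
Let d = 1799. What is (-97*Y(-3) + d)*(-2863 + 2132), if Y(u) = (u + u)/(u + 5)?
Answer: -1527790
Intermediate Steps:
Y(u) = 2*u/(5 + u) (Y(u) = (2*u)/(5 + u) = 2*u/(5 + u))
(-97*Y(-3) + d)*(-2863 + 2132) = (-194*(-3)/(5 - 3) + 1799)*(-2863 + 2132) = (-194*(-3)/2 + 1799)*(-731) = (-97*(-3) + 1799)*(-731) = (291 + 1799)*(-731) = 2090*(-731) = -1527790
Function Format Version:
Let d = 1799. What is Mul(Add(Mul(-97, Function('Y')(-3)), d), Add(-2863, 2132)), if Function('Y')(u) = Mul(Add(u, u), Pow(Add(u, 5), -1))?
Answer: -1527790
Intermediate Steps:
Function('Y')(u) = Mul(2, u, Pow(Add(5, u), -1)) (Function('Y')(u) = Mul(Mul(2, u), Pow(Add(5, u), -1)) = Mul(2, u, Pow(Add(5, u), -1)))
Mul(Add(Mul(-97, Function('Y')(-3)), d), Add(-2863, 2132)) = Mul(Add(Mul(-97, Mul(2, -3, Pow(Add(5, -3), -1))), 1799), Add(-2863, 2132)) = Mul(Add(Mul(-97, Mul(2, -3, Pow(2, -1))), 1799), -731) = Mul(Add(Mul(-97, Mul(2, -3, Rational(1, 2))), 1799), -731) = Mul(Add(Mul(-97, -3), 1799), -731) = Mul(Add(291, 1799), -731) = Mul(2090, -731) = -1527790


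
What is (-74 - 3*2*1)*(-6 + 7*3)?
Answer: -1200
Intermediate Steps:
(-74 - 3*2*1)*(-6 + 7*3) = (-74 - 6*1)*(-6 + 21) = (-74 - 6)*15 = -80*15 = -1200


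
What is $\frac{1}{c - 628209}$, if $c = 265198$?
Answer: $- \frac{1}{363011} \approx -2.7547 \cdot 10^{-6}$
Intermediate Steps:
$\frac{1}{c - 628209} = \frac{1}{265198 - 628209} = \frac{1}{-363011} = - \frac{1}{363011}$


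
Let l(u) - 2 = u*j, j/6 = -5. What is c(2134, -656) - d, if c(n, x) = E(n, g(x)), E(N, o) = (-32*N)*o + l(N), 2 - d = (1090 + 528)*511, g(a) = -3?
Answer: 967642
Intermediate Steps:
j = -30 (j = 6*(-5) = -30)
l(u) = 2 - 30*u (l(u) = 2 + u*(-30) = 2 - 30*u)
d = -826796 (d = 2 - (1090 + 528)*511 = 2 - 1618*511 = 2 - 1*826798 = 2 - 826798 = -826796)
E(N, o) = 2 - 30*N - 32*N*o (E(N, o) = (-32*N)*o + (2 - 30*N) = -32*N*o + (2 - 30*N) = 2 - 30*N - 32*N*o)
c(n, x) = 2 + 66*n (c(n, x) = 2 - 30*n - 32*n*(-3) = 2 - 30*n + 96*n = 2 + 66*n)
c(2134, -656) - d = (2 + 66*2134) - 1*(-826796) = (2 + 140844) + 826796 = 140846 + 826796 = 967642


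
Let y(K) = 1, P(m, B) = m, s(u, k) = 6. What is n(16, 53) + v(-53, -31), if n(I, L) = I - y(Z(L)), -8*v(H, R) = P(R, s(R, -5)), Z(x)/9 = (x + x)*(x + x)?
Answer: 151/8 ≈ 18.875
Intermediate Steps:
Z(x) = 36*x**2 (Z(x) = 9*((x + x)*(x + x)) = 9*((2*x)*(2*x)) = 9*(4*x**2) = 36*x**2)
v(H, R) = -R/8
n(I, L) = -1 + I (n(I, L) = I - 1*1 = I - 1 = -1 + I)
n(16, 53) + v(-53, -31) = (-1 + 16) - 1/8*(-31) = 15 + 31/8 = 151/8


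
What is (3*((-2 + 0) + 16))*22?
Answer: 924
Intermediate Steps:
(3*((-2 + 0) + 16))*22 = (3*(-2 + 16))*22 = (3*14)*22 = 42*22 = 924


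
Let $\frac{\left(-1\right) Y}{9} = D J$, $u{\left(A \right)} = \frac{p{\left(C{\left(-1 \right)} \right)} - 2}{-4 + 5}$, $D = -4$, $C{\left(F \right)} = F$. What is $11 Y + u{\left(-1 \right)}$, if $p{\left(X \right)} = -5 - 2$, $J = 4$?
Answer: $1575$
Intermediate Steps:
$p{\left(X \right)} = -7$ ($p{\left(X \right)} = -5 - 2 = -7$)
$u{\left(A \right)} = -9$ ($u{\left(A \right)} = \frac{-7 - 2}{-4 + 5} = - \frac{9}{1} = \left(-9\right) 1 = -9$)
$Y = 144$ ($Y = - 9 \left(\left(-4\right) 4\right) = \left(-9\right) \left(-16\right) = 144$)
$11 Y + u{\left(-1 \right)} = 11 \cdot 144 - 9 = 1584 - 9 = 1575$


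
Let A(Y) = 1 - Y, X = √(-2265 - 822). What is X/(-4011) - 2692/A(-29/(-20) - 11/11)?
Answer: -53840/11 - I*√7/191 ≈ -4894.5 - 0.013852*I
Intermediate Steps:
X = 21*I*√7 (X = √(-3087) = 21*I*√7 ≈ 55.561*I)
X/(-4011) - 2692/A(-29/(-20) - 11/11) = (21*I*√7)/(-4011) - 2692/(1 - (-29/(-20) - 11/11)) = (21*I*√7)*(-1/4011) - 2692/(1 - (-29*(-1/20) - 11*1/11)) = -I*√7/191 - 2692/(1 - (29/20 - 1)) = -I*√7/191 - 2692/(1 - 1*9/20) = -I*√7/191 - 2692/(1 - 9/20) = -I*√7/191 - 2692/11/20 = -I*√7/191 - 2692*20/11 = -I*√7/191 - 53840/11 = -53840/11 - I*√7/191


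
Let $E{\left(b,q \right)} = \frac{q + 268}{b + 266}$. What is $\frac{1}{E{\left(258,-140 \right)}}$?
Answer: $\frac{131}{32} \approx 4.0938$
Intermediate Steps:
$E{\left(b,q \right)} = \frac{268 + q}{266 + b}$
$\frac{1}{E{\left(258,-140 \right)}} = \frac{1}{\frac{1}{266 + 258} \left(268 - 140\right)} = \frac{1}{\frac{1}{524} \cdot 128} = \frac{1}{\frac{32}{131}} = \frac{131}{32}$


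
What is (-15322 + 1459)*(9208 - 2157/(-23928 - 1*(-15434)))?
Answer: -1084293283467/8494 ≈ -1.2765e+8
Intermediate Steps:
(-15322 + 1459)*(9208 - 2157/(-23928 - 1*(-15434))) = -13863*(9208 - 2157/(-23928 + 15434)) = -13863*(9208 - 2157/(-8494)) = -13863*(9208 - 2157*(-1/8494)) = -13863*(9208 + 2157/8494) = -13863*78214909/8494 = -1084293283467/8494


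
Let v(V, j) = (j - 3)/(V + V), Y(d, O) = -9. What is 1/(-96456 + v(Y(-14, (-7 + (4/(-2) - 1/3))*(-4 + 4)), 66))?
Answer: -2/192919 ≈ -1.0367e-5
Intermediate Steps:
v(V, j) = (-3 + j)/(2*V) (v(V, j) = (-3 + j)/((2*V)) = (-3 + j)*(1/(2*V)) = (-3 + j)/(2*V))
1/(-96456 + v(Y(-14, (-7 + (4/(-2) - 1/3))*(-4 + 4)), 66)) = 1/(-96456 + (½)*(-3 + 66)/(-9)) = 1/(-96456 + (½)*(-⅑)*63) = 1/(-96456 - 7/2) = 1/(-192919/2) = -2/192919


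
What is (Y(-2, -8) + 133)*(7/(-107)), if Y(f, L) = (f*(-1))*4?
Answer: -987/107 ≈ -9.2243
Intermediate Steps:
Y(f, L) = -4*f (Y(f, L) = -f*4 = -4*f)
(Y(-2, -8) + 133)*(7/(-107)) = (-4*(-2) + 133)*(7/(-107)) = (8 + 133)*(7*(-1/107)) = 141*(-7/107) = -987/107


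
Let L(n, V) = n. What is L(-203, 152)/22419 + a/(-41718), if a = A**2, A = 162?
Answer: -99472165/155879307 ≈ -0.63814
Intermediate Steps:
a = 26244 (a = 162**2 = 26244)
L(-203, 152)/22419 + a/(-41718) = -203/22419 + 26244/(-41718) = -203*1/22419 + 26244*(-1/41718) = -203/22419 - 4374/6953 = -99472165/155879307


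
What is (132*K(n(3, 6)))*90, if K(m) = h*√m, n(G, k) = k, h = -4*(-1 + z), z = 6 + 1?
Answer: -285120*√6 ≈ -6.9840e+5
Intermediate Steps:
z = 7
h = -24 (h = -4*(-1 + 7) = -4*6 = -24)
K(m) = -24*√m
(132*K(n(3, 6)))*90 = (132*(-24*√6))*90 = -3168*√6*90 = -285120*√6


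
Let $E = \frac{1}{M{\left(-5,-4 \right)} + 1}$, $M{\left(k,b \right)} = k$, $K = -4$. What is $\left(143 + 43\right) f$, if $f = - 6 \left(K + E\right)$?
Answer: $4743$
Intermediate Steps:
$E = - \frac{1}{4}$ ($E = \frac{1}{-5 + 1} = \frac{1}{-4} = - \frac{1}{4} \approx -0.25$)
$f = \frac{51}{2}$ ($f = - 6 \left(-4 - \frac{1}{4}\right) = \left(-6\right) \left(- \frac{17}{4}\right) = \frac{51}{2} \approx 25.5$)
$\left(143 + 43\right) f = \left(143 + 43\right) \frac{51}{2} = 186 \cdot \frac{51}{2} = 4743$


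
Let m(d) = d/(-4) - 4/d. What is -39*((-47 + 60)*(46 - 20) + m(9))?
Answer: -156923/12 ≈ -13077.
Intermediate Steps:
m(d) = -4/d - d/4 (m(d) = d*(-¼) - 4/d = -d/4 - 4/d = -4/d - d/4)
-39*((-47 + 60)*(46 - 20) + m(9)) = -39*((-47 + 60)*(46 - 20) + (-4/9 - ¼*9)) = -39*(13*26 + (-4*⅑ - 9/4)) = -39*(338 + (-4/9 - 9/4)) = -39*(338 - 97/36) = -39*12071/36 = -156923/12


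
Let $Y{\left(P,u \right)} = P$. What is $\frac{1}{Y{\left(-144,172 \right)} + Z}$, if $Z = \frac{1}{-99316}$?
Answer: $- \frac{99316}{14301505} \approx -0.0069444$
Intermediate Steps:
$Z = - \frac{1}{99316} \approx -1.0069 \cdot 10^{-5}$
$\frac{1}{Y{\left(-144,172 \right)} + Z} = \frac{1}{-144 - \frac{1}{99316}} = \frac{1}{- \frac{14301505}{99316}} = - \frac{99316}{14301505}$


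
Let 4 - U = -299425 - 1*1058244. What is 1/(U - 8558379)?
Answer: -1/7200706 ≈ -1.3888e-7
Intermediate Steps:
U = 1357673 (U = 4 - (-299425 - 1*1058244) = 4 - (-299425 - 1058244) = 4 - 1*(-1357669) = 4 + 1357669 = 1357673)
1/(U - 8558379) = 1/(1357673 - 8558379) = 1/(-7200706) = -1/7200706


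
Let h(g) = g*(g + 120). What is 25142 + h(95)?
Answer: 45567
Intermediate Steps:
h(g) = g*(120 + g)
25142 + h(95) = 25142 + 95*(120 + 95) = 25142 + 95*215 = 25142 + 20425 = 45567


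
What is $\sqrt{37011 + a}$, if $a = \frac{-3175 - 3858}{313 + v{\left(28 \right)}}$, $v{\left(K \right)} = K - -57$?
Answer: $\frac{\sqrt{5859891310}}{398} \approx 192.34$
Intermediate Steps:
$v{\left(K \right)} = 57 + K$ ($v{\left(K \right)} = K + 57 = 57 + K$)
$a = - \frac{7033}{398}$ ($a = \frac{-3175 - 3858}{313 + \left(57 + 28\right)} = - \frac{7033}{313 + 85} = - \frac{7033}{398} \approx -17.671$)
$\sqrt{37011 + a} = \sqrt{37011 - \frac{7033}{398}} = \sqrt{\frac{14723345}{398}} = \frac{\sqrt{5859891310}}{398}$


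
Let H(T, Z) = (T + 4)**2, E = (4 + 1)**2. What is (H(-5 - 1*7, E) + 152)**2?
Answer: 46656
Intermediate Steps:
E = 25 (E = 5**2 = 25)
H(T, Z) = (4 + T)**2
(H(-5 - 1*7, E) + 152)**2 = ((4 + (-5 - 1*7))**2 + 152)**2 = ((4 + (-5 - 7))**2 + 152)**2 = ((4 - 12)**2 + 152)**2 = ((-8)**2 + 152)**2 = (64 + 152)**2 = 216**2 = 46656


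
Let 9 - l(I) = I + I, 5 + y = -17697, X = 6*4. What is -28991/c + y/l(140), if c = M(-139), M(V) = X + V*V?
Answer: 6312993/98915 ≈ 63.822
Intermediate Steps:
X = 24
y = -17702 (y = -5 - 17697 = -17702)
l(I) = 9 - 2*I (l(I) = 9 - (I + I) = 9 - 2*I)
M(V) = 24 + V² (M(V) = 24 + V*V = 24 + V²)
c = 19345 (c = 24 + (-139)² = 24 + 19321 = 19345)
-28991/c + y/l(140) = -28991/19345 - 17702/(9 - 2*140) = -28991*1/19345 - 17702/(9 - 280) = -547/365 - 17702/(-271) = -547/365 - 17702*(-1/271) = -547/365 + 17702/271 = 6312993/98915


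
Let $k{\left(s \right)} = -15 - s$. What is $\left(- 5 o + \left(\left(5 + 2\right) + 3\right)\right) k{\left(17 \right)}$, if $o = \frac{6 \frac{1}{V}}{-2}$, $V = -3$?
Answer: $-160$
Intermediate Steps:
$o = 1$ ($o = \frac{6 \frac{1}{-3}}{-2} = 6 \left(- \frac{1}{3}\right) \left(- \frac{1}{2}\right) = \left(-2\right) \left(- \frac{1}{2}\right) = 1$)
$\left(- 5 o + \left(\left(5 + 2\right) + 3\right)\right) k{\left(17 \right)} = \left(\left(-5\right) 1 + \left(\left(5 + 2\right) + 3\right)\right) \left(-15 - 17\right) = \left(-5 + \left(7 + 3\right)\right) \left(-15 - 17\right) = \left(-5 + 10\right) \left(-32\right) = 5 \left(-32\right) = -160$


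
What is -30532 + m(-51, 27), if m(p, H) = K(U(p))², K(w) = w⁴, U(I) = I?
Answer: 45767944539869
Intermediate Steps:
m(p, H) = p⁸ (m(p, H) = (p⁴)² = p⁸)
-30532 + m(-51, 27) = -30532 + (-51)⁸ = -30532 + 45767944570401 = 45767944539869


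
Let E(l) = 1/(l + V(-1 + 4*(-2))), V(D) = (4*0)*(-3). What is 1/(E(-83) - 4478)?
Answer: -83/371675 ≈ -0.00022331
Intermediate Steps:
V(D) = 0 (V(D) = 0*(-3) = 0)
E(l) = 1/l (E(l) = 1/(l + 0) = 1/l)
1/(E(-83) - 4478) = 1/(1/(-83) - 4478) = 1/(-1/83 - 4478) = 1/(-371675/83) = -83/371675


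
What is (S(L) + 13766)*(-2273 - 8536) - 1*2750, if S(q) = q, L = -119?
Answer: -147513173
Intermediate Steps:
(S(L) + 13766)*(-2273 - 8536) - 1*2750 = (-119 + 13766)*(-2273 - 8536) - 1*2750 = 13647*(-10809) - 2750 = -147510423 - 2750 = -147513173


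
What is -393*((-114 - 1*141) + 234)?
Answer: 8253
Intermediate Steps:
-393*((-114 - 1*141) + 234) = -393*((-114 - 141) + 234) = -393*(-255 + 234) = -393*(-21) = 8253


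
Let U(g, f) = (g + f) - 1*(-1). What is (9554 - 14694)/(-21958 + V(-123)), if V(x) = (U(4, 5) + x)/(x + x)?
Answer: 252888/1080311 ≈ 0.23409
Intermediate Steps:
U(g, f) = 1 + f + g (U(g, f) = (f + g) + 1 = 1 + f + g)
V(x) = (10 + x)/(2*x) (V(x) = ((1 + 5 + 4) + x)/(x + x) = (10 + x)/((2*x)) = (10 + x)*(1/(2*x)) = (10 + x)/(2*x))
(9554 - 14694)/(-21958 + V(-123)) = (9554 - 14694)/(-21958 + (1/2)*(10 - 123)/(-123)) = -5140/(-21958 + (1/2)*(-1/123)*(-113)) = -5140/(-21958 + 113/246) = -5140/(-5401555/246) = -5140*(-246/5401555) = 252888/1080311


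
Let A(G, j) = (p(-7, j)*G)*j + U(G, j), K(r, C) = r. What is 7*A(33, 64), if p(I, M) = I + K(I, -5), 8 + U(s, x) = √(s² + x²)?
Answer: -207032 + 7*√5185 ≈ -2.0653e+5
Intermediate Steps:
U(s, x) = -8 + √(s² + x²)
p(I, M) = 2*I (p(I, M) = I + I = 2*I)
A(G, j) = -8 + √(G² + j²) - 14*G*j (A(G, j) = ((2*(-7))*G)*j + (-8 + √(G² + j²)) = (-14*G)*j + (-8 + √(G² + j²)) = -14*G*j + (-8 + √(G² + j²)) = -8 + √(G² + j²) - 14*G*j)
7*A(33, 64) = 7*(-8 + √(33² + 64²) - 14*33*64) = 7*(-8 + √(1089 + 4096) - 29568) = 7*(-8 + √5185 - 29568) = 7*(-29576 + √5185) = -207032 + 7*√5185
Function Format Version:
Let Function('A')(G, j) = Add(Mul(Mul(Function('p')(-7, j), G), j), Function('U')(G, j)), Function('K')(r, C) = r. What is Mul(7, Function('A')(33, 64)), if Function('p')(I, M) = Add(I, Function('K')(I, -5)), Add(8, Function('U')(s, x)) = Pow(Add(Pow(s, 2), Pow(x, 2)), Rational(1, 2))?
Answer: Add(-207032, Mul(7, Pow(5185, Rational(1, 2)))) ≈ -2.0653e+5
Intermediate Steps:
Function('U')(s, x) = Add(-8, Pow(Add(Pow(s, 2), Pow(x, 2)), Rational(1, 2)))
Function('p')(I, M) = Mul(2, I) (Function('p')(I, M) = Add(I, I) = Mul(2, I))
Function('A')(G, j) = Add(-8, Pow(Add(Pow(G, 2), Pow(j, 2)), Rational(1, 2)), Mul(-14, G, j)) (Function('A')(G, j) = Add(Mul(Mul(Mul(2, -7), G), j), Add(-8, Pow(Add(Pow(G, 2), Pow(j, 2)), Rational(1, 2)))) = Add(Mul(Mul(-14, G), j), Add(-8, Pow(Add(Pow(G, 2), Pow(j, 2)), Rational(1, 2)))) = Add(Mul(-14, G, j), Add(-8, Pow(Add(Pow(G, 2), Pow(j, 2)), Rational(1, 2)))) = Add(-8, Pow(Add(Pow(G, 2), Pow(j, 2)), Rational(1, 2)), Mul(-14, G, j)))
Mul(7, Function('A')(33, 64)) = Mul(7, Add(-8, Pow(Add(Pow(33, 2), Pow(64, 2)), Rational(1, 2)), Mul(-14, 33, 64))) = Mul(7, Add(-8, Pow(Add(1089, 4096), Rational(1, 2)), -29568)) = Mul(7, Add(-8, Pow(5185, Rational(1, 2)), -29568)) = Mul(7, Add(-29576, Pow(5185, Rational(1, 2)))) = Add(-207032, Mul(7, Pow(5185, Rational(1, 2))))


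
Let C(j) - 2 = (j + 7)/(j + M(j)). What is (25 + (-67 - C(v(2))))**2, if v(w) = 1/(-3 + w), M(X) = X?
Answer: 1681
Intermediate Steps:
C(j) = 2 + (7 + j)/(2*j) (C(j) = 2 + (j + 7)/(j + j) = 2 + (7 + j)/((2*j)) = 2 + (7 + j)*(1/(2*j)) = 2 + (7 + j)/(2*j))
(25 + (-67 - C(v(2))))**2 = (25 + (-67 - (7 + 5/(-3 + 2))/(2*(1/(-3 + 2)))))**2 = (25 + (-67 - (7 + 5/(-1))/(2*(1/(-1)))))**2 = (25 + (-67 - (7 + 5*(-1))/(2*(-1))))**2 = (25 + (-67 - (-1)*(7 - 5)/2))**2 = (25 + (-67 - (-1)*2/2))**2 = (25 + (-67 - 1*(-1)))**2 = (25 + (-67 + 1))**2 = (25 - 66)**2 = (-41)**2 = 1681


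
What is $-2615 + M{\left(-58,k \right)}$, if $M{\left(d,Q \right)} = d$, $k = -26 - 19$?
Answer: $-2673$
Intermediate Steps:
$k = -45$ ($k = -26 - 19 = -45$)
$-2615 + M{\left(-58,k \right)} = -2615 - 58 = -2673$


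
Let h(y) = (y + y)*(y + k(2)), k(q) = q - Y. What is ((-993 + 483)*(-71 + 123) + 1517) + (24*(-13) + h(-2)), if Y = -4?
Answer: -25331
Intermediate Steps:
k(q) = 4 + q (k(q) = q - 1*(-4) = q + 4 = 4 + q)
h(y) = 2*y*(6 + y) (h(y) = (y + y)*(y + (4 + 2)) = (2*y)*(y + 6) = (2*y)*(6 + y) = 2*y*(6 + y))
((-993 + 483)*(-71 + 123) + 1517) + (24*(-13) + h(-2)) = ((-993 + 483)*(-71 + 123) + 1517) + (24*(-13) + 2*(-2)*(6 - 2)) = (-510*52 + 1517) + (-312 + 2*(-2)*4) = (-26520 + 1517) + (-312 - 16) = -25003 - 328 = -25331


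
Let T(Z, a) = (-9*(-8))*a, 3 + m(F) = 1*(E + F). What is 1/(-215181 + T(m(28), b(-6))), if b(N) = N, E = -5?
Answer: -1/215613 ≈ -4.6379e-6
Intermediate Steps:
m(F) = -8 + F (m(F) = -3 + 1*(-5 + F) = -3 + (-5 + F) = -8 + F)
T(Z, a) = 72*a
1/(-215181 + T(m(28), b(-6))) = 1/(-215181 + 72*(-6)) = 1/(-215181 - 432) = 1/(-215613) = -1/215613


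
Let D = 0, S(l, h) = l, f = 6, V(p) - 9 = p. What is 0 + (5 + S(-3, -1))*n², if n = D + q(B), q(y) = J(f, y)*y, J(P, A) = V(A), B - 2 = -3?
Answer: 128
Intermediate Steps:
V(p) = 9 + p
B = -1 (B = 2 - 3 = -1)
J(P, A) = 9 + A
q(y) = y*(9 + y) (q(y) = (9 + y)*y = y*(9 + y))
n = -8 (n = 0 - (9 - 1) = 0 - 1*8 = 0 - 8 = -8)
0 + (5 + S(-3, -1))*n² = 0 + (5 - 3)*(-8)² = 0 + 2*64 = 0 + 128 = 128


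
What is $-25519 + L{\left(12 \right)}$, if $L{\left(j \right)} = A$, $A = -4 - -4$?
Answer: $-25519$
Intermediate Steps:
$A = 0$ ($A = -4 + 4 = 0$)
$L{\left(j \right)} = 0$
$-25519 + L{\left(12 \right)} = -25519 + 0 = -25519$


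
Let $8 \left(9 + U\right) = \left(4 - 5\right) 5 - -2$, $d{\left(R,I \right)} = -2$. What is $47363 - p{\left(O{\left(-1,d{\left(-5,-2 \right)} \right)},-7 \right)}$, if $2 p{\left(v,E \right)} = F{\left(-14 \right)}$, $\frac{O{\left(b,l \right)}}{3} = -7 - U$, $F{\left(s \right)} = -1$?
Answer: $\frac{94727}{2} \approx 47364.0$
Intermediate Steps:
$U = - \frac{75}{8}$ ($U = -9 + \frac{\left(4 - 5\right) 5 - -2}{8} = -9 + \frac{\left(-1\right) 5 + 2}{8} = -9 + \frac{-5 + 2}{8} = -9 + \frac{1}{8} \left(-3\right) = -9 - \frac{3}{8} = - \frac{75}{8} \approx -9.375$)
$O{\left(b,l \right)} = \frac{57}{8}$ ($O{\left(b,l \right)} = 3 \left(-7 - - \frac{75}{8}\right) = 3 \left(-7 + \frac{75}{8}\right) = 3 \cdot \frac{19}{8} = \frac{57}{8}$)
$p{\left(v,E \right)} = - \frac{1}{2}$ ($p{\left(v,E \right)} = \frac{1}{2} \left(-1\right) = - \frac{1}{2}$)
$47363 - p{\left(O{\left(-1,d{\left(-5,-2 \right)} \right)},-7 \right)} = 47363 - - \frac{1}{2} = 47363 + \frac{1}{2} = \frac{94727}{2}$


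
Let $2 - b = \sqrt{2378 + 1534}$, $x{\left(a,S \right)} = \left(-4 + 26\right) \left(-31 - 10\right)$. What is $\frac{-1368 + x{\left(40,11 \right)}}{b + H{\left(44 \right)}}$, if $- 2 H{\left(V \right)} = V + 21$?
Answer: $- \frac{276940}{11927} + \frac{18160 \sqrt{978}}{11927} \approx 24.397$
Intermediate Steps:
$H{\left(V \right)} = - \frac{21}{2} - \frac{V}{2}$ ($H{\left(V \right)} = - \frac{V + 21}{2} = - \frac{21 + V}{2} = - \frac{21}{2} - \frac{V}{2}$)
$x{\left(a,S \right)} = -902$ ($x{\left(a,S \right)} = 22 \left(-41\right) = -902$)
$b = 2 - 2 \sqrt{978}$ ($b = 2 - \sqrt{2378 + 1534} = 2 - \sqrt{3912} = 2 - 2 \sqrt{978} \approx -60.546$)
$\frac{-1368 + x{\left(40,11 \right)}}{b + H{\left(44 \right)}} = \frac{-1368 - 902}{\left(2 - 2 \sqrt{978}\right) - \frac{65}{2}} = - \frac{2270}{\left(2 - 2 \sqrt{978}\right) - \frac{65}{2}} = - \frac{2270}{- \frac{61}{2} - 2 \sqrt{978}}$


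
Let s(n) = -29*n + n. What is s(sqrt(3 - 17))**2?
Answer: -10976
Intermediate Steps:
s(n) = -28*n
s(sqrt(3 - 17))**2 = (-28*sqrt(3 - 17))**2 = (-28*I*sqrt(14))**2 = -10976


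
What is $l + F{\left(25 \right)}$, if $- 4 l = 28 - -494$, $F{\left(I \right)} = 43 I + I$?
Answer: $\frac{1939}{2} \approx 969.5$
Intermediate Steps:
$F{\left(I \right)} = 44 I$
$l = - \frac{261}{2}$ ($l = - \frac{28 - -494}{4} = - \frac{28 + 494}{4} = \left(- \frac{1}{4}\right) 522 = - \frac{261}{2} \approx -130.5$)
$l + F{\left(25 \right)} = - \frac{261}{2} + 44 \cdot 25 = - \frac{261}{2} + 1100 = \frac{1939}{2}$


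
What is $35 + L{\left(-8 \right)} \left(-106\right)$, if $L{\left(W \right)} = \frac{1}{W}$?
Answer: $\frac{193}{4} \approx 48.25$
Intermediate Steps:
$35 + L{\left(-8 \right)} \left(-106\right) = 35 + \frac{1}{-8} \left(-106\right) = 35 - - \frac{53}{4} = 35 + \frac{53}{4} = \frac{193}{4}$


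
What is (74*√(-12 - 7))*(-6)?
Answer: -444*I*√19 ≈ -1935.4*I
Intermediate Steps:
(74*√(-12 - 7))*(-6) = (74*√(-19))*(-6) = (74*(I*√19))*(-6) = (74*I*√19)*(-6) = -444*I*√19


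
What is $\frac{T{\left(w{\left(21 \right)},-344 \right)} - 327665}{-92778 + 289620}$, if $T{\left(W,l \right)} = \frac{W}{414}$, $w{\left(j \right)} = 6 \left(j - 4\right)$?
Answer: $- \frac{11304434}{6791049} \approx -1.6646$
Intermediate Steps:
$w{\left(j \right)} = -24 + 6 j$ ($w{\left(j \right)} = 6 \left(-4 + j\right) = -24 + 6 j$)
$T{\left(W,l \right)} = \frac{W}{414}$ ($T{\left(W,l \right)} = W \frac{1}{414} = \frac{W}{414}$)
$\frac{T{\left(w{\left(21 \right)},-344 \right)} - 327665}{-92778 + 289620} = \frac{\frac{-24 + 6 \cdot 21}{414} - 327665}{-92778 + 289620} = \frac{\frac{-24 + 126}{414} - 327665}{196842} = \left(\frac{1}{414} \cdot 102 - 327665\right) \frac{1}{196842} = \left(\frac{17}{69} - 327665\right) \frac{1}{196842} = \left(- \frac{22608868}{69}\right) \frac{1}{196842} = - \frac{11304434}{6791049}$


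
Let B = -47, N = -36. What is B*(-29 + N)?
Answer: 3055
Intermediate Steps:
B*(-29 + N) = -47*(-29 - 36) = -47*(-65) = 3055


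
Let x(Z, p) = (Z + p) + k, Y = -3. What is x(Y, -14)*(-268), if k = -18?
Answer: 9380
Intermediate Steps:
x(Z, p) = -18 + Z + p (x(Z, p) = (Z + p) - 18 = -18 + Z + p)
x(Y, -14)*(-268) = (-18 - 3 - 14)*(-268) = -35*(-268) = 9380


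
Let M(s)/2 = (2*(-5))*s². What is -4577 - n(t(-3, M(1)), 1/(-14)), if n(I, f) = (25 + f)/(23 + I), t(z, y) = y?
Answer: -192583/42 ≈ -4585.3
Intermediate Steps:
M(s) = -20*s² (M(s) = 2*((2*(-5))*s²) = 2*(-10*s²) = -20*s²)
n(I, f) = (25 + f)/(23 + I)
-4577 - n(t(-3, M(1)), 1/(-14)) = -4577 - (25 + 1/(-14))/(23 - 20*1²) = -4577 - (25 - 1/14)/(23 - 20*1) = -4577 - 349/((23 - 20)*14) = -4577 - 349/(3*14) = -4577 - 1*349/42 = -4577 - 349/42 = -192583/42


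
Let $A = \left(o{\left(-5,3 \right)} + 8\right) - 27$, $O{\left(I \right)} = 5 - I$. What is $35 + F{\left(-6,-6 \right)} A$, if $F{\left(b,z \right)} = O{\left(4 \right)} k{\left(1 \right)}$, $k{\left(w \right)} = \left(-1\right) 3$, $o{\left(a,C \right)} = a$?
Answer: $107$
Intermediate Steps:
$k{\left(w \right)} = -3$
$F{\left(b,z \right)} = -3$ ($F{\left(b,z \right)} = \left(5 - 4\right) \left(-3\right) = 1 \left(-3\right) = -3$)
$A = -24$ ($A = \left(-5 + 8\right) - 27 = 3 - 27 = -24$)
$35 + F{\left(-6,-6 \right)} A = 35 - -72 = 35 + 72 = 107$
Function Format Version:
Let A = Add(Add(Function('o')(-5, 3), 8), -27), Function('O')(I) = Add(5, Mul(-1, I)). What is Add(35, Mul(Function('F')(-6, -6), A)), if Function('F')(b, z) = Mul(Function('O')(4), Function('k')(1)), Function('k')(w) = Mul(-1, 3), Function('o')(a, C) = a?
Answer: 107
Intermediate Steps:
Function('k')(w) = -3
Function('F')(b, z) = -3 (Function('F')(b, z) = Mul(Add(5, Mul(-1, 4)), -3) = Mul(Add(5, -4), -3) = Mul(1, -3) = -3)
A = -24 (A = Add(Add(-5, 8), -27) = Add(3, -27) = -24)
Add(35, Mul(Function('F')(-6, -6), A)) = Add(35, Mul(-3, -24)) = Add(35, 72) = 107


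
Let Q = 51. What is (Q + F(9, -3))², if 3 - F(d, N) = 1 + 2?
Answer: 2601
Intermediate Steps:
F(d, N) = 0 (F(d, N) = 3 - (1 + 2) = 3 - 1*3 = 3 - 3 = 0)
(Q + F(9, -3))² = (51 + 0)² = 51² = 2601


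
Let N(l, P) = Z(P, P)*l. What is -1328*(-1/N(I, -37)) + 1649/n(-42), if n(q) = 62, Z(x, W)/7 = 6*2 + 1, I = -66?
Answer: 4910779/186186 ≈ 26.376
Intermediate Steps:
Z(x, W) = 91 (Z(x, W) = 7*(6*2 + 1) = 7*(12 + 1) = 7*13 = 91)
N(l, P) = 91*l
-1328*(-1/N(I, -37)) + 1649/n(-42) = -1328/((-91*(-66))) + 1649/62 = -1328/((-1*(-6006))) + 1649*(1/62) = -1328/6006 + 1649/62 = -1328*1/6006 + 1649/62 = -664/3003 + 1649/62 = 4910779/186186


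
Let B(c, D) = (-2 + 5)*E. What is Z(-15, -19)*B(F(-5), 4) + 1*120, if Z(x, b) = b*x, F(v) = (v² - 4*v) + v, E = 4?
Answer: 3540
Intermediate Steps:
F(v) = v² - 3*v
B(c, D) = 12 (B(c, D) = (-2 + 5)*4 = 3*4 = 12)
Z(-15, -19)*B(F(-5), 4) + 1*120 = -19*(-15)*12 + 1*120 = 285*12 + 120 = 3420 + 120 = 3540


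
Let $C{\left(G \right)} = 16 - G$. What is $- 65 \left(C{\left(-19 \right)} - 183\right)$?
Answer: $9620$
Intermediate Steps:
$- 65 \left(C{\left(-19 \right)} - 183\right) = - 65 \left(\left(16 - -19\right) - 183\right) = - 65 \left(\left(16 + 19\right) - 183\right) = - 65 \left(35 - 183\right) = \left(-65\right) \left(-148\right) = 9620$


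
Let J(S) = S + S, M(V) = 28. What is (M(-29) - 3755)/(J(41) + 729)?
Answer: -3727/811 ≈ -4.5956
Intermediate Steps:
J(S) = 2*S
(M(-29) - 3755)/(J(41) + 729) = (28 - 3755)/(2*41 + 729) = -3727/(82 + 729) = -3727/811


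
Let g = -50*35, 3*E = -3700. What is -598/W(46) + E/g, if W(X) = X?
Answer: -1291/105 ≈ -12.295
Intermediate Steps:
E = -3700/3 (E = (1/3)*(-3700) = -3700/3 ≈ -1233.3)
g = -1750
-598/W(46) + E/g = -598/46 - 3700/3/(-1750) = -598*1/46 - 3700/3*(-1/1750) = -13 + 74/105 = -1291/105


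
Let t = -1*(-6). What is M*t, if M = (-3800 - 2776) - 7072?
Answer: -81888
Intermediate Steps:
M = -13648 (M = -6576 - 7072 = -13648)
t = 6
M*t = -13648*6 = -81888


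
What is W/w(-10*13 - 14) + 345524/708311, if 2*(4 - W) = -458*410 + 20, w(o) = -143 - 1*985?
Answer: -16527329713/199743702 ≈ -82.743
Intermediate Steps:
w(o) = -1128 (w(o) = -143 - 985 = -1128)
W = 93884 (W = 4 - (-458*410 + 20)/2 = 4 - (-187780 + 20)/2 = 4 - 1/2*(-187760) = 4 + 93880 = 93884)
W/w(-10*13 - 14) + 345524/708311 = 93884/(-1128) + 345524/708311 = 93884*(-1/1128) + 345524*(1/708311) = -23471/282 + 345524/708311 = -16527329713/199743702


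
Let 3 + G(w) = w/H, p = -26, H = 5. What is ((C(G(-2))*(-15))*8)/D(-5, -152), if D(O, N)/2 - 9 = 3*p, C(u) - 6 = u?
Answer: 52/23 ≈ 2.2609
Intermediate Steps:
G(w) = -3 + w/5
C(u) = 6 + u
D(O, N) = -138 (D(O, N) = 18 + 2*(3*(-26)) = 18 + 2*(-78) = 18 - 156 = -138)
((C(G(-2))*(-15))*8)/D(-5, -152) = (((6 + (-3 + (⅕)*(-2)))*(-15))*8)/(-138) = (((6 + (-3 - ⅖))*(-15))*8)*(-1/138) = (((6 - 17/5)*(-15))*8)*(-1/138) = (((13/5)*(-15))*8)*(-1/138) = -39*8*(-1/138) = -312*(-1/138) = 52/23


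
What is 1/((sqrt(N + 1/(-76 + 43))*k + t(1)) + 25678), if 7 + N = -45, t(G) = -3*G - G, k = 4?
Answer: 423621/10876059290 - I*sqrt(56661)/5438029645 ≈ 3.895e-5 - 4.3772e-8*I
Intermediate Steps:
t(G) = -4*G
N = -52 (N = -7 - 45 = -52)
1/((sqrt(N + 1/(-76 + 43))*k + t(1)) + 25678) = 1/((sqrt(-52 + 1/(-76 + 43))*4 - 4*1) + 25678) = 1/((sqrt(-52 + 1/(-33))*4 - 4) + 25678) = 1/((sqrt(-52 - 1/33)*4 - 4) + 25678) = 1/((sqrt(-1717/33)*4 - 4) + 25678) = 1/(((I*sqrt(56661)/33)*4 - 4) + 25678) = 1/((4*I*sqrt(56661)/33 - 4) + 25678) = 1/((-4 + 4*I*sqrt(56661)/33) + 25678) = 1/(25674 + 4*I*sqrt(56661)/33)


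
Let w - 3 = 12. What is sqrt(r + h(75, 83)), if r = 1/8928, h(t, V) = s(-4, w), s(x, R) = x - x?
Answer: sqrt(62)/744 ≈ 0.010583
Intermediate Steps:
w = 15 (w = 3 + 12 = 15)
s(x, R) = 0
h(t, V) = 0
r = 1/8928 ≈ 0.00011201
sqrt(r + h(75, 83)) = sqrt(1/8928 + 0) = sqrt(1/8928) = sqrt(62)/744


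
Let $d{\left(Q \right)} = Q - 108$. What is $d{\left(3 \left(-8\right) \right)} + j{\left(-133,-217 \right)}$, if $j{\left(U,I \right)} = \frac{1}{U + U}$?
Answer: $- \frac{35113}{266} \approx -132.0$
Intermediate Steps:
$j{\left(U,I \right)} = \frac{1}{2 U}$
$d{\left(Q \right)} = -108 + Q$
$d{\left(3 \left(-8\right) \right)} + j{\left(-133,-217 \right)} = \left(-108 + 3 \left(-8\right)\right) + \frac{1}{2 \left(-133\right)} = \left(-108 - 24\right) + \frac{1}{2} \left(- \frac{1}{133}\right) = -132 - \frac{1}{266} = - \frac{35113}{266}$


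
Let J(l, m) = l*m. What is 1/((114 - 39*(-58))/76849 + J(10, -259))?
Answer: -76849/199036534 ≈ -0.00038610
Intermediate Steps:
1/((114 - 39*(-58))/76849 + J(10, -259)) = 1/((114 - 39*(-58))/76849 + 10*(-259)) = 1/((114 + 2262)*(1/76849) - 2590) = 1/(2376*(1/76849) - 2590) = 1/(2376/76849 - 2590) = 1/(-199036534/76849) = -76849/199036534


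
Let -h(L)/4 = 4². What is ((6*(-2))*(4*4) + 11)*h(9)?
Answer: 11584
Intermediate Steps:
h(L) = -64 (h(L) = -4*4² = -4*16 = -64)
((6*(-2))*(4*4) + 11)*h(9) = ((6*(-2))*(4*4) + 11)*(-64) = (-12*16 + 11)*(-64) = (-192 + 11)*(-64) = -181*(-64) = 11584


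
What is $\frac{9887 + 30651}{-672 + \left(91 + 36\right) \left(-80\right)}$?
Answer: $- \frac{20269}{5416} \approx -3.7424$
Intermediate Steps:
$\frac{9887 + 30651}{-672 + \left(91 + 36\right) \left(-80\right)} = \frac{40538}{-672 + 127 \left(-80\right)} = \frac{40538}{-672 - 10160} = \frac{40538}{-10832} = 40538 \left(- \frac{1}{10832}\right) = - \frac{20269}{5416}$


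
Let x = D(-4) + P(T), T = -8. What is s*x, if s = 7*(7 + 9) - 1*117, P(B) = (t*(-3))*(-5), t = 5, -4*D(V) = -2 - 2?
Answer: -380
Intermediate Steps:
D(V) = 1 (D(V) = -(-2 - 2)/4 = -¼*(-4) = 1)
P(B) = 75 (P(B) = (5*(-3))*(-5) = -15*(-5) = 75)
s = -5 (s = 7*16 - 117 = 112 - 117 = -5)
x = 76 (x = 1 + 75 = 76)
s*x = -5*76 = -380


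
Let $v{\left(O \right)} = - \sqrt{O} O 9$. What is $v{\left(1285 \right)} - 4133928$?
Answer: $-4133928 - 11565 \sqrt{1285} \approx -4.5485 \cdot 10^{6}$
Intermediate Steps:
$v{\left(O \right)} = - 9 O^{\frac{3}{2}}$ ($v{\left(O \right)} = - O^{\frac{3}{2}} \cdot 9 = - 9 O^{\frac{3}{2}}$)
$v{\left(1285 \right)} - 4133928 = - 9 \cdot 1285^{\frac{3}{2}} - 4133928 = - 9 \cdot 1285 \sqrt{1285} - 4133928 = - 11565 \sqrt{1285} - 4133928 = -4133928 - 11565 \sqrt{1285}$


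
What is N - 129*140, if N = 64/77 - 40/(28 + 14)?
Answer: -595984/33 ≈ -18060.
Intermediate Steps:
N = -4/33 (N = 64*(1/77) - 40/42 = 64/77 - 40*1/42 = 64/77 - 20/21 = -4/33 ≈ -0.12121)
N - 129*140 = -4/33 - 129*140 = -4/33 - 18060 = -595984/33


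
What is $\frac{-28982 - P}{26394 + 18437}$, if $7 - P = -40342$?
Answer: $- \frac{69331}{44831} \approx -1.5465$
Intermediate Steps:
$P = 40349$ ($P = 7 - -40342 = 7 + 40342 = 40349$)
$\frac{-28982 - P}{26394 + 18437} = \frac{-28982 - 40349}{26394 + 18437} = \frac{-28982 - 40349}{44831} = \left(-69331\right) \frac{1}{44831} = - \frac{69331}{44831}$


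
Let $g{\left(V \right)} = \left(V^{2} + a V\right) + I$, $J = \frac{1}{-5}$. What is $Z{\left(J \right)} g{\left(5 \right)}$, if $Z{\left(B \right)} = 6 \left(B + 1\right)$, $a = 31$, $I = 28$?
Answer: $\frac{4992}{5} \approx 998.4$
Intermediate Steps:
$J = - \frac{1}{5} \approx -0.2$
$Z{\left(B \right)} = 6 + 6 B$ ($Z{\left(B \right)} = 6 \left(1 + B\right) = 6 + 6 B$)
$g{\left(V \right)} = 28 + V^{2} + 31 V$ ($g{\left(V \right)} = \left(V^{2} + 31 V\right) + 28 = 28 + V^{2} + 31 V$)
$Z{\left(J \right)} g{\left(5 \right)} = \left(6 + 6 \left(- \frac{1}{5}\right)\right) \left(28 + 5^{2} + 31 \cdot 5\right) = \left(6 - \frac{6}{5}\right) \left(28 + 25 + 155\right) = \frac{24}{5} \cdot 208 = \frac{4992}{5}$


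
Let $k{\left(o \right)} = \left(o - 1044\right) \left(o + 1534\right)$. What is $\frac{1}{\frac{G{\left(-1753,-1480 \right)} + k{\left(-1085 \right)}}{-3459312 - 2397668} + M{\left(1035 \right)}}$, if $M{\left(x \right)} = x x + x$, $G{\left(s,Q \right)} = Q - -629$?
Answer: $\frac{1464245}{1570051582893} \approx 9.3261 \cdot 10^{-7}$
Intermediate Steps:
$G{\left(s,Q \right)} = 629 + Q$ ($G{\left(s,Q \right)} = Q + 629 = 629 + Q$)
$k{\left(o \right)} = \left(-1044 + o\right) \left(1534 + o\right)$
$M{\left(x \right)} = x + x^{2}$ ($M{\left(x \right)} = x^{2} + x = x + x^{2}$)
$\frac{1}{\frac{G{\left(-1753,-1480 \right)} + k{\left(-1085 \right)}}{-3459312 - 2397668} + M{\left(1035 \right)}} = \frac{1}{\frac{\left(629 - 1480\right) + \left(-1601496 + \left(-1085\right)^{2} + 490 \left(-1085\right)\right)}{-3459312 - 2397668} + 1035 \left(1 + 1035\right)} = \frac{1}{\frac{-851 - 955921}{-5856980} + 1035 \cdot 1036} = \frac{1}{\left(-851 - 955921\right) \left(- \frac{1}{5856980}\right) + 1072260} = \frac{1}{\left(-956772\right) \left(- \frac{1}{5856980}\right) + 1072260} = \frac{1}{\frac{239193}{1464245} + 1072260} = \frac{1}{\frac{1570051582893}{1464245}} = \frac{1464245}{1570051582893}$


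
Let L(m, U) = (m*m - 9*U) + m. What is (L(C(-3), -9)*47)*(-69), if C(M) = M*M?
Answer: -554553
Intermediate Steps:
C(M) = M**2
L(m, U) = m + m**2 - 9*U (L(m, U) = (m**2 - 9*U) + m = m + m**2 - 9*U)
(L(C(-3), -9)*47)*(-69) = (((-3)**2 + ((-3)**2)**2 - 9*(-9))*47)*(-69) = ((9 + 9**2 + 81)*47)*(-69) = ((9 + 81 + 81)*47)*(-69) = (171*47)*(-69) = 8037*(-69) = -554553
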